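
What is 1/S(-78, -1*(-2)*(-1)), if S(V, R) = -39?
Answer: -1/39 ≈ -0.025641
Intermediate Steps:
1/S(-78, -1*(-2)*(-1)) = 1/(-39) = -1/39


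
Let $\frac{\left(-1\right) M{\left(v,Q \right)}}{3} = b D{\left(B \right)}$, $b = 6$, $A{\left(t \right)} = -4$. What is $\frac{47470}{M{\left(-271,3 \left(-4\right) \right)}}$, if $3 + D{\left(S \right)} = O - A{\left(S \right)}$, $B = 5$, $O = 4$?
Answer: $- \frac{4747}{9} \approx -527.44$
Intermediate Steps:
$D{\left(S \right)} = 5$ ($D{\left(S \right)} = -3 + \left(4 - -4\right) = -3 + \left(4 + 4\right) = -3 + 8 = 5$)
$M{\left(v,Q \right)} = -90$ ($M{\left(v,Q \right)} = - 3 \cdot 6 \cdot 5 = \left(-3\right) 30 = -90$)
$\frac{47470}{M{\left(-271,3 \left(-4\right) \right)}} = \frac{47470}{-90} = 47470 \left(- \frac{1}{90}\right) = - \frac{4747}{9}$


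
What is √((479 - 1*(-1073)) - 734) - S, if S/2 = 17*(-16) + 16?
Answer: 512 + √818 ≈ 540.60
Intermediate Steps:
S = -512 (S = 2*(17*(-16) + 16) = 2*(-272 + 16) = 2*(-256) = -512)
√((479 - 1*(-1073)) - 734) - S = √((479 - 1*(-1073)) - 734) - 1*(-512) = √((479 + 1073) - 734) + 512 = √(1552 - 734) + 512 = √818 + 512 = 512 + √818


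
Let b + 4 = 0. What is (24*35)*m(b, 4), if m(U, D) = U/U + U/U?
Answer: 1680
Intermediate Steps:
b = -4 (b = -4 + 0 = -4)
m(U, D) = 2 (m(U, D) = 1 + 1 = 2)
(24*35)*m(b, 4) = (24*35)*2 = 840*2 = 1680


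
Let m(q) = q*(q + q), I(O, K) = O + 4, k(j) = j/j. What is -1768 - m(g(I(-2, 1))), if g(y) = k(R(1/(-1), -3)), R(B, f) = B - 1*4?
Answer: -1770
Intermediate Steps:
R(B, f) = -4 + B (R(B, f) = B - 4 = -4 + B)
k(j) = 1
I(O, K) = 4 + O
g(y) = 1
m(q) = 2*q² (m(q) = q*(2*q) = 2*q²)
-1768 - m(g(I(-2, 1))) = -1768 - 2*1² = -1768 - 2 = -1770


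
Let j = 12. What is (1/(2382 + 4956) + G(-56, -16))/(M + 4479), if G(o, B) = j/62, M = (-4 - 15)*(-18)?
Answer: 44059/1096671438 ≈ 4.0175e-5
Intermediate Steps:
M = 342 (M = -19*(-18) = 342)
G(o, B) = 6/31 (G(o, B) = 12/62 = 12*(1/62) = 6/31)
(1/(2382 + 4956) + G(-56, -16))/(M + 4479) = (1/(2382 + 4956) + 6/31)/(342 + 4479) = (1/7338 + 6/31)/4821 = (1/7338 + 6/31)*(1/4821) = (44059/227478)*(1/4821) = 44059/1096671438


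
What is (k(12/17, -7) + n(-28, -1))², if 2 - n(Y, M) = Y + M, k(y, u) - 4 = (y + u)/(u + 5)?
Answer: 1682209/1156 ≈ 1455.2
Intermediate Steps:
k(y, u) = 4 + (u + y)/(5 + u) (k(y, u) = 4 + (y + u)/(u + 5) = 4 + (u + y)/(5 + u))
n(Y, M) = 2 - M - Y (n(Y, M) = 2 - (Y + M) = 2 - (M + Y) = 2 + (-M - Y) = 2 - M - Y)
(k(12/17, -7) + n(-28, -1))² = ((20 + 12/17 + 5*(-7))/(5 - 7) + (2 - 1*(-1) - 1*(-28)))² = ((20 + 12*(1/17) - 35)/(-2) + (2 + 1 + 28))² = (-(20 + 12/17 - 35)/2 + 31)² = (-½*(-243/17) + 31)² = (243/34 + 31)² = (1297/34)² = 1682209/1156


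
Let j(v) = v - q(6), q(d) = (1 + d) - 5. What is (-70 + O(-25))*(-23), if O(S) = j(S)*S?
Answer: -13915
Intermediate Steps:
q(d) = -4 + d
j(v) = -2 + v (j(v) = v - (-4 + 6) = v - 1*2 = v - 2 = -2 + v)
O(S) = S*(-2 + S) (O(S) = (-2 + S)*S = S*(-2 + S))
(-70 + O(-25))*(-23) = (-70 - 25*(-2 - 25))*(-23) = (-70 - 25*(-27))*(-23) = (-70 + 675)*(-23) = 605*(-23) = -13915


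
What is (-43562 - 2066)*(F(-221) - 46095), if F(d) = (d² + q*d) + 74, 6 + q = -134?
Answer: -1540401280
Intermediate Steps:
q = -140 (q = -6 - 134 = -140)
F(d) = 74 + d² - 140*d (F(d) = (d² - 140*d) + 74 = 74 + d² - 140*d)
(-43562 - 2066)*(F(-221) - 46095) = (-43562 - 2066)*((74 + (-221)² - 140*(-221)) - 46095) = -45628*((74 + 48841 + 30940) - 46095) = -45628*(79855 - 46095) = -45628*33760 = -1540401280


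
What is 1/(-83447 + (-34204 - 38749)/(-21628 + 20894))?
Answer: -734/61177145 ≈ -1.1998e-5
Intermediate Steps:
1/(-83447 + (-34204 - 38749)/(-21628 + 20894)) = 1/(-83447 - 72953/(-734)) = 1/(-83447 - 72953*(-1/734)) = 1/(-83447 + 72953/734) = 1/(-61177145/734) = -734/61177145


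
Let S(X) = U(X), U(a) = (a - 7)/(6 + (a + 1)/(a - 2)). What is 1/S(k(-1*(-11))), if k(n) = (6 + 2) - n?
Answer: -16/25 ≈ -0.64000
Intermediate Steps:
k(n) = 8 - n
U(a) = (-7 + a)/(6 + (1 + a)/(-2 + a))
S(X) = (14 + X**2 - 9*X)/(-11 + 7*X)
1/S(k(-1*(-11))) = 1/((14 + (8 - (-1)*(-11))**2 - 9*(8 - (-1)*(-11)))/(-11 + 7*(8 - (-1)*(-11)))) = 1/((14 + (8 - 1*11)**2 - 9*(8 - 1*11))/(-11 + 7*(8 - 1*11))) = 1/((14 + (8 - 11)**2 - 9*(8 - 11))/(-11 + 7*(8 - 11))) = 1/((14 + (-3)**2 - 9*(-3))/(-11 + 7*(-3))) = 1/((14 + 9 + 27)/(-11 - 21)) = 1/(50/(-32)) = 1/(-1/32*50) = 1/(-25/16) = -16/25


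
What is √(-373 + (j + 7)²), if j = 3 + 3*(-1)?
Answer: 18*I ≈ 18.0*I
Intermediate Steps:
j = 0 (j = 3 - 3 = 0)
√(-373 + (j + 7)²) = √(-373 + (0 + 7)²) = √(-373 + 7²) = √(-373 + 49) = √(-324) = 18*I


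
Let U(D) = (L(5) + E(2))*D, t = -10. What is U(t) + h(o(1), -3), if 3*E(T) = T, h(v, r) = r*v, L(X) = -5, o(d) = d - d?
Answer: 130/3 ≈ 43.333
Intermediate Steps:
o(d) = 0
E(T) = T/3
U(D) = -13*D/3 (U(D) = (-5 + (⅓)*2)*D = (-5 + ⅔)*D = -13*D/3)
U(t) + h(o(1), -3) = -13/3*(-10) - 3*0 = 130/3 + 0 = 130/3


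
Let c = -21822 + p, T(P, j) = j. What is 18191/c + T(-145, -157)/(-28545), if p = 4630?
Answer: -516562951/490745640 ≈ -1.0526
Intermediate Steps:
c = -17192 (c = -21822 + 4630 = -17192)
18191/c + T(-145, -157)/(-28545) = 18191/(-17192) - 157/(-28545) = 18191*(-1/17192) - 157*(-1/28545) = -18191/17192 + 157/28545 = -516562951/490745640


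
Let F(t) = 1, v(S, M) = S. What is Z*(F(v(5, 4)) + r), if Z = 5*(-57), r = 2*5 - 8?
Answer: -855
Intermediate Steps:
r = 2 (r = 10 - 8 = 2)
Z = -285
Z*(F(v(5, 4)) + r) = -285*(1 + 2) = -285*3 = -855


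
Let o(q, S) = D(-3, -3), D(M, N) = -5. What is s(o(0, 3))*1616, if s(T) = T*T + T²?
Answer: 80800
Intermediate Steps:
o(q, S) = -5
s(T) = 2*T² (s(T) = T² + T² = 2*T²)
s(o(0, 3))*1616 = (2*(-5)²)*1616 = (2*25)*1616 = 50*1616 = 80800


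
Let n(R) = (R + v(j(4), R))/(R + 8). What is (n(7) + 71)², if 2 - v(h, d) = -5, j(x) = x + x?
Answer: 1164241/225 ≈ 5174.4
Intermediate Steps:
j(x) = 2*x
v(h, d) = 7 (v(h, d) = 2 - 1*(-5) = 2 + 5 = 7)
n(R) = (7 + R)/(8 + R) (n(R) = (R + 7)/(R + 8) = (7 + R)/(8 + R))
(n(7) + 71)² = ((7 + 7)/(8 + 7) + 71)² = (14/15 + 71)² = (1079/15)² = 1164241/225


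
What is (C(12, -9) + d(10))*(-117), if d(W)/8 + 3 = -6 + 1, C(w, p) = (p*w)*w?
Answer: 159120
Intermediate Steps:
C(w, p) = p*w²
d(W) = -64 (d(W) = -24 + 8*(-6 + 1) = -24 + 8*(-5) = -24 - 40 = -64)
(C(12, -9) + d(10))*(-117) = (-9*12² - 64)*(-117) = (-9*144 - 64)*(-117) = (-1296 - 64)*(-117) = -1360*(-117) = 159120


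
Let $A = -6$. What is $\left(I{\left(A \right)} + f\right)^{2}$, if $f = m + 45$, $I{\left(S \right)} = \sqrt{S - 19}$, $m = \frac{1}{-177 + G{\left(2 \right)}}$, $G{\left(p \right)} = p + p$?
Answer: $\frac{59842431}{29929} + \frac{77840 i}{173} \approx 1999.5 + 449.94 i$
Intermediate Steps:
$G{\left(p \right)} = 2 p$
$m = - \frac{1}{173}$ ($m = \frac{1}{-177 + 2 \cdot 2} = \frac{1}{-177 + 4} = \frac{1}{-173} = - \frac{1}{173} \approx -0.0057803$)
$I{\left(S \right)} = \sqrt{-19 + S}$
$f = \frac{7784}{173}$ ($f = - \frac{1}{173} + 45 = \frac{7784}{173} \approx 44.994$)
$\left(I{\left(A \right)} + f\right)^{2} = \left(\sqrt{-19 - 6} + \frac{7784}{173}\right)^{2} = \left(\sqrt{-25} + \frac{7784}{173}\right)^{2} = \left(5 i + \frac{7784}{173}\right)^{2} = \left(\frac{7784}{173} + 5 i\right)^{2}$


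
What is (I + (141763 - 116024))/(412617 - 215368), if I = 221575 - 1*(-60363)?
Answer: 307677/197249 ≈ 1.5598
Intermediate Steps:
I = 281938 (I = 221575 + 60363 = 281938)
(I + (141763 - 116024))/(412617 - 215368) = (281938 + (141763 - 116024))/(412617 - 215368) = (281938 + 25739)/197249 = 307677*(1/197249) = 307677/197249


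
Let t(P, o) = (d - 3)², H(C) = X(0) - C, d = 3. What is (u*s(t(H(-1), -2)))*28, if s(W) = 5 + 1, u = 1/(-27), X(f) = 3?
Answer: -56/9 ≈ -6.2222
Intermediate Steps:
H(C) = 3 - C
t(P, o) = 0 (t(P, o) = (3 - 3)² = 0² = 0)
u = -1/27 ≈ -0.037037
s(W) = 6
(u*s(t(H(-1), -2)))*28 = -1/27*6*28 = -2/9*28 = -56/9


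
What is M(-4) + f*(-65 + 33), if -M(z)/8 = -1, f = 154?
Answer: -4920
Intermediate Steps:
M(z) = 8 (M(z) = -8*(-1) = 8)
M(-4) + f*(-65 + 33) = 8 + 154*(-65 + 33) = 8 + 154*(-32) = 8 - 4928 = -4920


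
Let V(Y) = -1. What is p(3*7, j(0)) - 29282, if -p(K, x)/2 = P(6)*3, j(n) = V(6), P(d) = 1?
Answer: -29288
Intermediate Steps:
j(n) = -1
p(K, x) = -6 (p(K, x) = -2*3 = -6)
p(3*7, j(0)) - 29282 = -6 - 29282 = -29288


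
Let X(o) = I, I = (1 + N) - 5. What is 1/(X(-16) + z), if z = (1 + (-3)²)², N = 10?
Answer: 1/106 ≈ 0.0094340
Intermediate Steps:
I = 6 (I = (1 + 10) - 5 = 11 - 5 = 6)
X(o) = 6
z = 100 (z = (1 + 9)² = 10² = 100)
1/(X(-16) + z) = 1/(6 + 100) = 1/106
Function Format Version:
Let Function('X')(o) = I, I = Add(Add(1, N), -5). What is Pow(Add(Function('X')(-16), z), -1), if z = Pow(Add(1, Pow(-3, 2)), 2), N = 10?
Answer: Rational(1, 106) ≈ 0.0094340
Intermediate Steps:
I = 6 (I = Add(Add(1, 10), -5) = Add(11, -5) = 6)
Function('X')(o) = 6
z = 100 (z = Pow(Add(1, 9), 2) = Pow(10, 2) = 100)
Pow(Add(Function('X')(-16), z), -1) = Pow(Add(6, 100), -1) = Pow(106, -1) = Rational(1, 106)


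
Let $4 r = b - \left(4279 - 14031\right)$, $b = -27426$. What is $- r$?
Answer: $\frac{8837}{2} \approx 4418.5$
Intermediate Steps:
$r = - \frac{8837}{2}$ ($r = \frac{-27426 - \left(4279 - 14031\right)}{4} = \frac{-27426 - -9752}{4} = \frac{-27426 + 9752}{4} = \frac{1}{4} \left(-17674\right) = - \frac{8837}{2} \approx -4418.5$)
$- r = \left(-1\right) \left(- \frac{8837}{2}\right) = \frac{8837}{2}$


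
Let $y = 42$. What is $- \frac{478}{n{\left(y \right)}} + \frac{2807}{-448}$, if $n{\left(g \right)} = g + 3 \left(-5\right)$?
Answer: $- \frac{41419}{1728} \approx -23.969$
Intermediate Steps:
$n{\left(g \right)} = -15 + g$ ($n{\left(g \right)} = g - 15 = -15 + g$)
$- \frac{478}{n{\left(y \right)}} + \frac{2807}{-448} = - \frac{478}{-15 + 42} + \frac{2807}{-448} = - \frac{478}{27} + 2807 \left(- \frac{1}{448}\right) = \left(-478\right) \frac{1}{27} - \frac{401}{64} = - \frac{478}{27} - \frac{401}{64} = - \frac{41419}{1728}$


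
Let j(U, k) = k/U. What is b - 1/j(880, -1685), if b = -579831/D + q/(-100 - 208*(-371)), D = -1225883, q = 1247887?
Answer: 547217445567417/31838530301828 ≈ 17.187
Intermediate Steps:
b = 1574449874729/94476351044 (b = -579831/(-1225883) + 1247887/(-100 - 208*(-371)) = -579831*(-1/1225883) + 1247887/(-100 + 77168) = 579831/1225883 + 1247887/77068 = 1574449874729/94476351044 ≈ 16.665)
b - 1/j(880, -1685) = 1574449874729/94476351044 - 1/((-1685/880)) = 1574449874729/94476351044 - 1/((-1685*1/880)) = 1574449874729/94476351044 - 1/(-337/176) = 1574449874729/94476351044 - 1*(-176/337) = 1574449874729/94476351044 + 176/337 = 547217445567417/31838530301828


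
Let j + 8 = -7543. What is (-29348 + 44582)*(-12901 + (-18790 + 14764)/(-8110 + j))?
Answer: -3077855042190/15661 ≈ -1.9653e+8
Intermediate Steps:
j = -7551 (j = -8 - 7543 = -7551)
(-29348 + 44582)*(-12901 + (-18790 + 14764)/(-8110 + j)) = (-29348 + 44582)*(-12901 + (-18790 + 14764)/(-8110 - 7551)) = 15234*(-12901 - 4026/(-15661)) = 15234*(-12901 - 4026*(-1/15661)) = 15234*(-12901 + 4026/15661) = 15234*(-202038535/15661) = -3077855042190/15661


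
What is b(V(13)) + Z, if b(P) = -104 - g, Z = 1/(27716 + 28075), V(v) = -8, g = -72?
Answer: -1785311/55791 ≈ -32.000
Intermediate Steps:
Z = 1/55791 ≈ 1.7924e-5
b(P) = -32 (b(P) = -104 - 1*(-72) = -104 + 72 = -32)
b(V(13)) + Z = -32 + 1/55791 = -1785311/55791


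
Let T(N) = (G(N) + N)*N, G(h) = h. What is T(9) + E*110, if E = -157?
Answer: -17108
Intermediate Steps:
T(N) = 2*N**2 (T(N) = (N + N)*N = (2*N)*N = 2*N**2)
T(9) + E*110 = 2*9**2 - 157*110 = 2*81 - 17270 = 162 - 17270 = -17108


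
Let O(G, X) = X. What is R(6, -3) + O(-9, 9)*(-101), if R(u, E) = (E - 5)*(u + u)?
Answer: -1005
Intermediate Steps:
R(u, E) = 2*u*(-5 + E) (R(u, E) = (-5 + E)*(2*u) = 2*u*(-5 + E))
R(6, -3) + O(-9, 9)*(-101) = 2*6*(-5 - 3) + 9*(-101) = 2*6*(-8) - 909 = -96 - 909 = -1005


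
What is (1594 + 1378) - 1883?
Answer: 1089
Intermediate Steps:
(1594 + 1378) - 1883 = 2972 - 1883 = 1089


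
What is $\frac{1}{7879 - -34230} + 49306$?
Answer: $\frac{2076226355}{42109} \approx 49306.0$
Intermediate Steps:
$\frac{1}{7879 - -34230} + 49306 = \frac{1}{7879 + 34230} + 49306 = \frac{1}{42109} + 49306 = \frac{2076226355}{42109}$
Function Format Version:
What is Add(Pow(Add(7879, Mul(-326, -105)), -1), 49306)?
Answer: Rational(2076226355, 42109) ≈ 49306.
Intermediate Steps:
Add(Pow(Add(7879, Mul(-326, -105)), -1), 49306) = Add(Pow(Add(7879, 34230), -1), 49306) = Add(Pow(42109, -1), 49306) = Add(Rational(1, 42109), 49306) = Rational(2076226355, 42109)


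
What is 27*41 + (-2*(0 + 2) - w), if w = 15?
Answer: 1088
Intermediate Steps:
27*41 + (-2*(0 + 2) - w) = 27*41 + (-2*(0 + 2) - 1*15) = 1107 + (-2*2 - 15) = 1107 + (-4 - 15) = 1107 - 19 = 1088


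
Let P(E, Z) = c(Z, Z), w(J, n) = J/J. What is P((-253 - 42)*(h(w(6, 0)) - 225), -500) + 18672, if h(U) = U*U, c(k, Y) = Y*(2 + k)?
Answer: 267672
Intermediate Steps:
w(J, n) = 1
h(U) = U²
P(E, Z) = Z*(2 + Z)
P((-253 - 42)*(h(w(6, 0)) - 225), -500) + 18672 = -500*(2 - 500) + 18672 = -500*(-498) + 18672 = 249000 + 18672 = 267672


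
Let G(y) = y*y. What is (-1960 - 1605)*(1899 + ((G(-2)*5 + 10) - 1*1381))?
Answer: -1953620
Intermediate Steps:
G(y) = y²
(-1960 - 1605)*(1899 + ((G(-2)*5 + 10) - 1*1381)) = (-1960 - 1605)*(1899 + (((-2)²*5 + 10) - 1*1381)) = -3565*(1899 + ((4*5 + 10) - 1381)) = -3565*(1899 + ((20 + 10) - 1381)) = -3565*(1899 + (30 - 1381)) = -3565*(1899 - 1351) = -3565*548 = -1953620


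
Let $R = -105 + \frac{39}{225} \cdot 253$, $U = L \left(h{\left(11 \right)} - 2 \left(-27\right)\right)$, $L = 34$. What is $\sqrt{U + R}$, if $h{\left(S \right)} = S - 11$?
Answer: $\frac{\sqrt{399342}}{15} \approx 42.129$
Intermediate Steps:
$h{\left(S \right)} = -11 + S$ ($h{\left(S \right)} = S - 11 = -11 + S$)
$U = 1836$ ($U = 34 \left(\left(-11 + 11\right) - 2 \left(-27\right)\right) = 34 \left(0 - -54\right) = 34 \left(0 + 54\right) = 34 \cdot 54 = 1836$)
$R = - \frac{4586}{75}$ ($R = -105 + 39 \cdot \frac{1}{225} \cdot 253 = -105 + \frac{13}{75} \cdot 253 = -105 + \frac{3289}{75} = - \frac{4586}{75} \approx -61.147$)
$\sqrt{U + R} = \sqrt{1836 - \frac{4586}{75}} = \sqrt{\frac{133114}{75}} = \frac{\sqrt{399342}}{15}$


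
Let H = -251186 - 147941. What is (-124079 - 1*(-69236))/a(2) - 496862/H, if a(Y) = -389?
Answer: 22082601379/155260403 ≈ 142.23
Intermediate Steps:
H = -399127
(-124079 - 1*(-69236))/a(2) - 496862/H = (-124079 - 1*(-69236))/(-389) - 496862/(-399127) = (-124079 + 69236)*(-1/389) - 496862*(-1/399127) = -54843*(-1/389) + 496862/399127 = 54843/389 + 496862/399127 = 22082601379/155260403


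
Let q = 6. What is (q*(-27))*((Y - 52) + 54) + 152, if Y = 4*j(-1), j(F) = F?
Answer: 476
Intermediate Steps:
Y = -4 (Y = 4*(-1) = -4)
(q*(-27))*((Y - 52) + 54) + 152 = (6*(-27))*((-4 - 52) + 54) + 152 = -162*(-56 + 54) + 152 = -162*(-2) + 152 = 324 + 152 = 476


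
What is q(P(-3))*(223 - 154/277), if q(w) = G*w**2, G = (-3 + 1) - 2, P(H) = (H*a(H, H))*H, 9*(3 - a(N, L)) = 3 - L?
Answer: -108692388/277 ≈ -3.9239e+5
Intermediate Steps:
a(N, L) = 8/3 + L/9 (a(N, L) = 3 - (3 - L)/9 = 3 + (-1/3 + L/9) = 8/3 + L/9)
P(H) = H**2*(8/3 + H/9) (P(H) = (H*(8/3 + H/9))*H = H**2*(8/3 + H/9))
G = -4 (G = -2 - 2 = -4)
q(w) = -4*w**2
q(P(-3))*(223 - 154/277) = (-4*(24 - 3)**2)*(223 - 154/277) = (-4*((1/9)*9*21)**2)*(223 - 154*1/277) = (-4*21**2)*(223 - 154/277) = -4*441*(61617/277) = -1764*61617/277 = -108692388/277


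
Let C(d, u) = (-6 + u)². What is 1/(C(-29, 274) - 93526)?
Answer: -1/21702 ≈ -4.6079e-5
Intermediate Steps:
1/(C(-29, 274) - 93526) = 1/((-6 + 274)² - 93526) = 1/(268² - 93526) = 1/(71824 - 93526) = 1/(-21702) = -1/21702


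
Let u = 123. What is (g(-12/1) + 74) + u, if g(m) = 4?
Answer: 201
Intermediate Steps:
(g(-12/1) + 74) + u = (4 + 74) + 123 = 78 + 123 = 201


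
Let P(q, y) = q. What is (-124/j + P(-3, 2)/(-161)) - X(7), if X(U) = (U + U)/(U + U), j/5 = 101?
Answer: -99754/81305 ≈ -1.2269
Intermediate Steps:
j = 505 (j = 5*101 = 505)
X(U) = 1 (X(U) = (2*U)/((2*U)) = (2*U)*(1/(2*U)) = 1)
(-124/j + P(-3, 2)/(-161)) - X(7) = (-124/505 - 3/(-161)) - 1*1 = (-124*1/505 - 3*(-1/161)) - 1 = (-124/505 + 3/161) - 1 = -18449/81305 - 1 = -99754/81305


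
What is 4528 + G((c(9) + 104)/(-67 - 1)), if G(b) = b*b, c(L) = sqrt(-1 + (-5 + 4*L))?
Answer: 616127/136 + 13*sqrt(30)/289 ≈ 4530.6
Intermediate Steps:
c(L) = sqrt(-6 + 4*L)
G(b) = b**2
4528 + G((c(9) + 104)/(-67 - 1)) = 4528 + ((sqrt(-6 + 4*9) + 104)/(-67 - 1))**2 = 4528 + ((sqrt(-6 + 36) + 104)/(-68))**2 = 4528 + ((sqrt(30) + 104)*(-1/68))**2 = 4528 + ((104 + sqrt(30))*(-1/68))**2 = 4528 + (-26/17 - sqrt(30)/68)**2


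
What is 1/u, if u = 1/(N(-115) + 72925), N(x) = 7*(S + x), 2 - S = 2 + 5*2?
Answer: 72050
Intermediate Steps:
S = -10 (S = 2 - (2 + 5*2) = 2 - (2 + 10) = 2 - 1*12 = 2 - 12 = -10)
N(x) = -70 + 7*x (N(x) = 7*(-10 + x) = -70 + 7*x)
u = 1/72050 (u = 1/((-70 + 7*(-115)) + 72925) = 1/((-70 - 805) + 72925) = 1/(-875 + 72925) = 1/72050 ≈ 1.3879e-5)
1/u = 1/(1/72050) = 72050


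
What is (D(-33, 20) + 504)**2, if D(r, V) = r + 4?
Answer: 225625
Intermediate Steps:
D(r, V) = 4 + r
(D(-33, 20) + 504)**2 = ((4 - 33) + 504)**2 = (-29 + 504)**2 = 475**2 = 225625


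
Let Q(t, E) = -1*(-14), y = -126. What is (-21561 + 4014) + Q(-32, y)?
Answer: -17533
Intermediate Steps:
Q(t, E) = 14
(-21561 + 4014) + Q(-32, y) = (-21561 + 4014) + 14 = -17547 + 14 = -17533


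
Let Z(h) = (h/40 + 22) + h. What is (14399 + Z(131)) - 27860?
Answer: -532189/40 ≈ -13305.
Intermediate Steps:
Z(h) = 22 + 41*h/40 (Z(h) = (h*(1/40) + 22) + h = (h/40 + 22) + h = (22 + h/40) + h = 22 + 41*h/40)
(14399 + Z(131)) - 27860 = (14399 + (22 + (41/40)*131)) - 27860 = (14399 + (22 + 5371/40)) - 27860 = (14399 + 6251/40) - 27860 = 582211/40 - 27860 = -532189/40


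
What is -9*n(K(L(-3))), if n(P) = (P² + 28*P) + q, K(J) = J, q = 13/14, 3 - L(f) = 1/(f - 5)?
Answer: -395919/448 ≈ -883.75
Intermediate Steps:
L(f) = 3 - 1/(-5 + f) (L(f) = 3 - 1/(f - 5) = 3 - 1/(-5 + f))
q = 13/14 (q = 13*(1/14) = 13/14 ≈ 0.92857)
n(P) = 13/14 + P² + 28*P (n(P) = (P² + 28*P) + 13/14 = 13/14 + P² + 28*P)
-9*n(K(L(-3))) = -9*(13/14 + ((-16 + 3*(-3))/(-5 - 3))² + 28*((-16 + 3*(-3))/(-5 - 3))) = -9*(13/14 + ((-16 - 9)/(-8))² + 28*((-16 - 9)/(-8))) = -9*(13/14 + (-⅛*(-25))² + 28*(-⅛*(-25))) = -9*(13/14 + (25/8)² + 28*(25/8)) = -9*(13/14 + 625/64 + 175/2) = -9*43991/448 = -395919/448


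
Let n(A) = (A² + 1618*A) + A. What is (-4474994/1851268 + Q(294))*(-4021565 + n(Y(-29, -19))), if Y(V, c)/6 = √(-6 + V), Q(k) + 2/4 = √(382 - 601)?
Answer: 5431445333525/462817 - 9714*√7665 - 4022825*I*√219 - 13115425098*I*√35/462817 ≈ 1.0885e+7 - 5.97e+7*I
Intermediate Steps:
Q(k) = -½ + I*√219 (Q(k) = -½ + √(382 - 601) = -½ + √(-219) = -½ + I*√219)
Y(V, c) = 6*√(-6 + V)
n(A) = A² + 1619*A
(-4474994/1851268 + Q(294))*(-4021565 + n(Y(-29, -19))) = (-4474994/1851268 + (-½ + I*√219))*(-4021565 + (6*√(-6 - 29))*(1619 + 6*√(-6 - 29))) = (-4474994*1/1851268 + (-½ + I*√219))*(-4021565 + (6*√(-35))*(1619 + 6*√(-35))) = (-2237497/925634 + (-½ + I*√219))*(-4021565 + (6*(I*√35))*(1619 + 6*(I*√35))) = (-1350157/462817 + I*√219)*(-4021565 + (6*I*√35)*(1619 + 6*I*√35)) = (-1350157/462817 + I*√219)*(-4021565 + 6*I*√35*(1619 + 6*I*√35)) = (-4021565 + 6*I*√35*(1619 + 6*I*√35))*(-1350157/462817 + I*√219)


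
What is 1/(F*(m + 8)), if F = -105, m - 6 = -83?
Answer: 1/7245 ≈ 0.00013803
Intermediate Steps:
m = -77 (m = 6 - 83 = -77)
1/(F*(m + 8)) = 1/(-105*(-77 + 8)) = 1/(-105*(-69)) = 1/7245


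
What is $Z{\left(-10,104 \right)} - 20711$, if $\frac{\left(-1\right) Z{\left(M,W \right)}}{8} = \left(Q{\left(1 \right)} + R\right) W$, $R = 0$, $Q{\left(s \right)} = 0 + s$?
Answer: $-21543$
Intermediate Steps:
$Q{\left(s \right)} = s$
$Z{\left(M,W \right)} = - 8 W$ ($Z{\left(M,W \right)} = - 8 \left(1 + 0\right) W = - 8 \cdot 1 W = - 8 W$)
$Z{\left(-10,104 \right)} - 20711 = \left(-8\right) 104 - 20711 = -832 - 20711 = -21543$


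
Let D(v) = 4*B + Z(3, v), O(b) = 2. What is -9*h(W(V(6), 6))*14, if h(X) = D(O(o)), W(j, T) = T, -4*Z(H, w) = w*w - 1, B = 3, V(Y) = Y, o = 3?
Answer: -2835/2 ≈ -1417.5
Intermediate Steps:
Z(H, w) = ¼ - w²/4 (Z(H, w) = -(w*w - 1)/4 = -(w² - 1)/4 = -(-1 + w²)/4 = ¼ - w²/4)
D(v) = 49/4 - v²/4 (D(v) = 4*3 + (¼ - v²/4) = 12 + (¼ - v²/4) = 49/4 - v²/4)
h(X) = 45/4 (h(X) = 49/4 - ¼*2² = 49/4 - ¼*4 = 49/4 - 1 = 45/4)
-9*h(W(V(6), 6))*14 = -9*45/4*14 = -405/4*14 = -2835/2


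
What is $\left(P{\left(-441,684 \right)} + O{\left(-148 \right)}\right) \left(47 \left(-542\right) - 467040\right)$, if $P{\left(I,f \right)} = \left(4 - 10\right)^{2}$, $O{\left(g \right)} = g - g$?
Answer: $-17730504$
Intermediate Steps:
$O{\left(g \right)} = 0$
$P{\left(I,f \right)} = 36$ ($P{\left(I,f \right)} = \left(-6\right)^{2} = 36$)
$\left(P{\left(-441,684 \right)} + O{\left(-148 \right)}\right) \left(47 \left(-542\right) - 467040\right) = \left(36 + 0\right) \left(47 \left(-542\right) - 467040\right) = 36 \left(-25474 - 467040\right) = 36 \left(-492514\right) = -17730504$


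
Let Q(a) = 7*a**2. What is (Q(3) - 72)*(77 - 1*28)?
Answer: -441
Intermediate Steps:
(Q(3) - 72)*(77 - 1*28) = (7*3**2 - 72)*(77 - 1*28) = (7*9 - 72)*(77 - 28) = (63 - 72)*49 = -9*49 = -441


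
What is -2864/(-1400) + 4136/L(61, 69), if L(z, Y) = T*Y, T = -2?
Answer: -337198/12075 ≈ -27.925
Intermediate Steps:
L(z, Y) = -2*Y
-2864/(-1400) + 4136/L(61, 69) = -2864/(-1400) + 4136/((-2*69)) = -2864*(-1/1400) + 4136/(-138) = 358/175 + 4136*(-1/138) = 358/175 - 2068/69 = -337198/12075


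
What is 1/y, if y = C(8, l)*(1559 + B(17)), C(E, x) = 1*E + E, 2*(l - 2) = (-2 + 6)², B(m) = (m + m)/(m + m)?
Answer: 1/24960 ≈ 4.0064e-5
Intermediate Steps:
B(m) = 1 (B(m) = (2*m)/((2*m)) = (2*m)*(1/(2*m)) = 1)
l = 10 (l = 2 + (-2 + 6)²/2 = 2 + (½)*4² = 2 + (½)*16 = 2 + 8 = 10)
C(E, x) = 2*E (C(E, x) = E + E = 2*E)
y = 24960 (y = (2*8)*(1559 + 1) = 16*1560 = 24960)
1/y = 1/24960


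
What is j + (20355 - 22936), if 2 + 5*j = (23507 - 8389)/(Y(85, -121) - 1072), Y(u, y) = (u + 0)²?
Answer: -79401653/30765 ≈ -2580.9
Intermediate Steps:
Y(u, y) = u²
j = 2812/30765 (j = -⅖ + ((23507 - 8389)/(85² - 1072))/5 = -⅖ + (15118/(7225 - 1072))/5 = -⅖ + (15118/6153)/5 = -⅖ + (15118*(1/6153))/5 = -⅖ + (⅕)*(15118/6153) = -⅖ + 15118/30765 = 2812/30765 ≈ 0.091403)
j + (20355 - 22936) = 2812/30765 + (20355 - 22936) = 2812/30765 - 2581 = -79401653/30765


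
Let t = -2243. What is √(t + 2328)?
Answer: √85 ≈ 9.2195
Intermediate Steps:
√(t + 2328) = √(-2243 + 2328) = √85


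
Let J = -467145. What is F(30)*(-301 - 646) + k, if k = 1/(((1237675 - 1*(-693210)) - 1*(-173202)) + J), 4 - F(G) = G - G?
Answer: -6200736295/1636942 ≈ -3788.0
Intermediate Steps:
F(G) = 4 (F(G) = 4 - (G - G) = 4 - 1*0 = 4 + 0 = 4)
k = 1/1636942 (k = 1/(((1237675 - 1*(-693210)) - 1*(-173202)) - 467145) = 1/(((1237675 + 693210) + 173202) - 467145) = 1/((1930885 + 173202) - 467145) = 1/(2104087 - 467145) = 1/1636942 ≈ 6.1089e-7)
F(30)*(-301 - 646) + k = 4*(-301 - 646) + 1/1636942 = 4*(-947) + 1/1636942 = -3788 + 1/1636942 = -6200736295/1636942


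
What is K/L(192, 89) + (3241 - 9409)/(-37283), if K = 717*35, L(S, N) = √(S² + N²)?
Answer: 6168/37283 + 5019*√265/689 ≈ 118.75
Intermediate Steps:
L(S, N) = √(N² + S²)
K = 25095
K/L(192, 89) + (3241 - 9409)/(-37283) = 25095/(√(89² + 192²)) + (3241 - 9409)/(-37283) = 25095/(√(7921 + 36864)) - 6168*(-1/37283) = 25095/(√44785) + 6168/37283 = 25095/((13*√265)) + 6168/37283 = 25095*(√265/3445) + 6168/37283 = 5019*√265/689 + 6168/37283 = 6168/37283 + 5019*√265/689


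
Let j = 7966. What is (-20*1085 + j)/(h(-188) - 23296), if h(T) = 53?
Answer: 13734/23243 ≈ 0.59089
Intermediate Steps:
(-20*1085 + j)/(h(-188) - 23296) = (-20*1085 + 7966)/(53 - 23296) = (-21700 + 7966)/(-23243) = -13734*(-1/23243) = 13734/23243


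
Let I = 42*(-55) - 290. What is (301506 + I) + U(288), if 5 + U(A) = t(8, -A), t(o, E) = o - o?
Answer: 298901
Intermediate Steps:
t(o, E) = 0
U(A) = -5 (U(A) = -5 + 0 = -5)
I = -2600 (I = -2310 - 290 = -2600)
(301506 + I) + U(288) = (301506 - 2600) - 5 = 298906 - 5 = 298901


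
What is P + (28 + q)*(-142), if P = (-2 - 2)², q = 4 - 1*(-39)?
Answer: -10066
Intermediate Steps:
q = 43 (q = 4 + 39 = 43)
P = 16 (P = (-4)² = 16)
P + (28 + q)*(-142) = 16 + (28 + 43)*(-142) = 16 + 71*(-142) = 16 - 10082 = -10066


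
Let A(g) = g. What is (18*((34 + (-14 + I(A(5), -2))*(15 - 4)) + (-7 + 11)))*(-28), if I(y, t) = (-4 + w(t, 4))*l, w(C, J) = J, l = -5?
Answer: 58464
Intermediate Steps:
I(y, t) = 0 (I(y, t) = (-4 + 4)*(-5) = 0*(-5) = 0)
(18*((34 + (-14 + I(A(5), -2))*(15 - 4)) + (-7 + 11)))*(-28) = (18*((34 + (-14 + 0)*(15 - 4)) + (-7 + 11)))*(-28) = (18*((34 - 14*11) + 4))*(-28) = (18*((34 - 154) + 4))*(-28) = (18*(-120 + 4))*(-28) = (18*(-116))*(-28) = -2088*(-28) = 58464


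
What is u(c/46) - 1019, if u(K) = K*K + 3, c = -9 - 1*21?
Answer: -537239/529 ≈ -1015.6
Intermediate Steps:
c = -30 (c = -9 - 21 = -30)
u(K) = 3 + K² (u(K) = K² + 3 = 3 + K²)
u(c/46) - 1019 = (3 + (-30/46)²) - 1019 = (3 + (-30*1/46)²) - 1019 = (3 + (-15/23)²) - 1019 = (3 + 225/529) - 1019 = 1812/529 - 1019 = -537239/529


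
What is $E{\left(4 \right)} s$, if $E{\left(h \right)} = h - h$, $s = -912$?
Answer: $0$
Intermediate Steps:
$E{\left(h \right)} = 0$
$E{\left(4 \right)} s = 0 \left(-912\right) = 0$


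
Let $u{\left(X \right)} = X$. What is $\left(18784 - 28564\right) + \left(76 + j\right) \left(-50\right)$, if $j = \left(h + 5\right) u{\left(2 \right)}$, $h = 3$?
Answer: $-14380$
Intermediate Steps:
$j = 16$ ($j = \left(3 + 5\right) 2 = 8 \cdot 2 = 16$)
$\left(18784 - 28564\right) + \left(76 + j\right) \left(-50\right) = \left(18784 - 28564\right) + \left(76 + 16\right) \left(-50\right) = -9780 + 92 \left(-50\right) = -9780 - 4600 = -14380$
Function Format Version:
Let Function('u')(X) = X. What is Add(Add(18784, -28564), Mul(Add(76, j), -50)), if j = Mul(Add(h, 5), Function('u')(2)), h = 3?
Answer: -14380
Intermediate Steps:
j = 16 (j = Mul(Add(3, 5), 2) = Mul(8, 2) = 16)
Add(Add(18784, -28564), Mul(Add(76, j), -50)) = Add(Add(18784, -28564), Mul(Add(76, 16), -50)) = Add(-9780, Mul(92, -50)) = Add(-9780, -4600) = -14380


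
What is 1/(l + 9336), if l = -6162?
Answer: 1/3174 ≈ 0.00031506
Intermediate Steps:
1/(l + 9336) = 1/(-6162 + 9336) = 1/3174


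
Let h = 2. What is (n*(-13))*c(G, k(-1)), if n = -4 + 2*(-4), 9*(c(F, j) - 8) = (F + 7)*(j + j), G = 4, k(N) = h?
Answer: 6032/3 ≈ 2010.7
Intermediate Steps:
k(N) = 2
c(F, j) = 8 + 2*j*(7 + F)/9 (c(F, j) = 8 + ((F + 7)*(j + j))/9 = 8 + ((7 + F)*(2*j))/9 = 8 + (2*j*(7 + F))/9 = 8 + 2*j*(7 + F)/9)
n = -12 (n = -4 - 8 = -12)
(n*(-13))*c(G, k(-1)) = (-12*(-13))*(8 + (14/9)*2 + (2/9)*4*2) = 156*(8 + 28/9 + 16/9) = 156*(116/9) = 6032/3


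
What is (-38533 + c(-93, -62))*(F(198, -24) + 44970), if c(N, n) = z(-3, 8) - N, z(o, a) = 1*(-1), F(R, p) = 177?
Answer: -1735495827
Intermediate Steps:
z(o, a) = -1
c(N, n) = -1 - N
(-38533 + c(-93, -62))*(F(198, -24) + 44970) = (-38533 + (-1 - 1*(-93)))*(177 + 44970) = (-38533 + (-1 + 93))*45147 = (-38533 + 92)*45147 = -38441*45147 = -1735495827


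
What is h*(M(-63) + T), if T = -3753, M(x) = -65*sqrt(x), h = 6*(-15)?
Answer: 337770 + 17550*I*sqrt(7) ≈ 3.3777e+5 + 46433.0*I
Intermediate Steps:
h = -90
h*(M(-63) + T) = -90*(-195*I*sqrt(7) - 3753) = -90*(-3753 - 195*I*sqrt(7)) = 337770 + 17550*I*sqrt(7)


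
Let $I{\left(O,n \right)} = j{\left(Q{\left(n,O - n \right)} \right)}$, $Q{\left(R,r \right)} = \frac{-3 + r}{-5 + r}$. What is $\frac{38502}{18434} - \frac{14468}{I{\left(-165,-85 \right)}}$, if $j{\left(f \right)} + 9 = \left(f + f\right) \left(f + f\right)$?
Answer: $\frac{964186307819}{345351773} \approx 2791.9$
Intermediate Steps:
$Q{\left(R,r \right)} = \frac{-3 + r}{-5 + r}$
$j{\left(f \right)} = -9 + 4 f^{2}$ ($j{\left(f \right)} = -9 + \left(f + f\right) \left(f + f\right) = -9 + 2 f 2 f = -9 + 4 f^{2}$)
$I{\left(O,n \right)} = -9 + \frac{4 \left(-3 + O - n\right)^{2}}{\left(-5 + O - n\right)^{2}}$ ($I{\left(O,n \right)} = -9 + 4 \left(\frac{-3 + \left(O - n\right)}{-5 + \left(O - n\right)}\right)^{2} = -9 + 4 \left(\frac{-3 + O - n}{-5 + O - n}\right)^{2} = -9 + 4 \frac{\left(-3 + O - n\right)^{2}}{\left(-5 + O - n\right)^{2}} = -9 + \frac{4 \left(-3 + O - n\right)^{2}}{\left(-5 + O - n\right)^{2}}$)
$\frac{38502}{18434} - \frac{14468}{I{\left(-165,-85 \right)}} = \frac{38502}{18434} - \frac{14468}{-9 + \frac{4 \left(3 - 85 - -165\right)^{2}}{\left(5 - 85 - -165\right)^{2}}} = 38502 \cdot \frac{1}{18434} - \frac{14468}{-9 + \frac{4 \left(3 - 85 + 165\right)^{2}}{\left(5 - 85 + 165\right)^{2}}} = \frac{19251}{9217} - \frac{14468}{-9 + \frac{4 \cdot 83^{2}}{7225}} = \frac{19251}{9217} - \frac{14468}{-9 + 4 \cdot 6889 \cdot \frac{1}{7225}} = \frac{19251}{9217} - \frac{14468}{-9 + \frac{27556}{7225}} = \frac{19251}{9217} - \frac{14468}{- \frac{37469}{7225}} = \frac{19251}{9217} - - \frac{104531300}{37469} = \frac{19251}{9217} + \frac{104531300}{37469} = \frac{964186307819}{345351773}$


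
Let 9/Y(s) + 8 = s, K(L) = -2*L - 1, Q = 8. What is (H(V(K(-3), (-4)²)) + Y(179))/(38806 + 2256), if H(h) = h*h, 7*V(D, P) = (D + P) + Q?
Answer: 8014/19114361 ≈ 0.00041927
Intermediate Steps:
K(L) = -1 - 2*L
V(D, P) = 8/7 + D/7 + P/7 (V(D, P) = ((D + P) + 8)/7 = (8 + D + P)/7 = 8/7 + D/7 + P/7)
Y(s) = 9/(-8 + s)
H(h) = h²
(H(V(K(-3), (-4)²)) + Y(179))/(38806 + 2256) = ((8/7 + (-1 - 2*(-3))/7 + (⅐)*(-4)²)² + 9/(-8 + 179))/(38806 + 2256) = ((8/7 + (-1 + 6)/7 + (⅐)*16)² + 9/171)/41062 = ((8/7 + (⅐)*5 + 16/7)² + 9*(1/171))*(1/41062) = ((8/7 + 5/7 + 16/7)² + 1/19)*(1/41062) = ((29/7)² + 1/19)*(1/41062) = (841/49 + 1/19)*(1/41062) = (16028/931)*(1/41062) = 8014/19114361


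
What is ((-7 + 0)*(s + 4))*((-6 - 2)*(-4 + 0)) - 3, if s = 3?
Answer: -1571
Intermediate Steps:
((-7 + 0)*(s + 4))*((-6 - 2)*(-4 + 0)) - 3 = ((-7 + 0)*(3 + 4))*((-6 - 2)*(-4 + 0)) - 3 = (-7*7)*(-8*(-4)) - 3 = -49*32 - 3 = -1568 - 3 = -1571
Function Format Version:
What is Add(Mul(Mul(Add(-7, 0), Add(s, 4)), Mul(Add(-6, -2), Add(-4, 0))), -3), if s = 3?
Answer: -1571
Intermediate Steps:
Add(Mul(Mul(Add(-7, 0), Add(s, 4)), Mul(Add(-6, -2), Add(-4, 0))), -3) = Add(Mul(Mul(Add(-7, 0), Add(3, 4)), Mul(Add(-6, -2), Add(-4, 0))), -3) = Add(Mul(Mul(-7, 7), Mul(-8, -4)), -3) = Add(Mul(-49, 32), -3) = Add(-1568, -3) = -1571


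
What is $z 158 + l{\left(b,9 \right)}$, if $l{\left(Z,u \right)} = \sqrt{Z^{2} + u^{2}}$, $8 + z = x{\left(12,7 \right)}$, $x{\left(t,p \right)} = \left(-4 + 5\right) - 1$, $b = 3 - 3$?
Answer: $-1255$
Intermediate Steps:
$b = 0$
$x{\left(t,p \right)} = 0$ ($x{\left(t,p \right)} = 1 - 1 = 0$)
$z = -8$ ($z = -8 + 0 = -8$)
$z 158 + l{\left(b,9 \right)} = \left(-8\right) 158 + \sqrt{0^{2} + 9^{2}} = -1264 + \sqrt{0 + 81} = -1264 + \sqrt{81} = -1264 + 9 = -1255$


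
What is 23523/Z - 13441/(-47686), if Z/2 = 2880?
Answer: 199856323/45778560 ≈ 4.3657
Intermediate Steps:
Z = 5760 (Z = 2*2880 = 5760)
23523/Z - 13441/(-47686) = 23523/5760 - 13441/(-47686) = 23523*(1/5760) - 13441*(-1/47686) = 7841/1920 + 13441/47686 = 199856323/45778560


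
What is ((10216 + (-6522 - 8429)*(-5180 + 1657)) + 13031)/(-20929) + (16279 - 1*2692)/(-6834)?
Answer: -120135409801/47676262 ≈ -2519.8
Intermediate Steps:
((10216 + (-6522 - 8429)*(-5180 + 1657)) + 13031)/(-20929) + (16279 - 1*2692)/(-6834) = ((10216 - 14951*(-3523)) + 13031)*(-1/20929) + (16279 - 2692)*(-1/6834) = ((10216 + 52672373) + 13031)*(-1/20929) + 13587*(-1/6834) = (52682589 + 13031)*(-1/20929) - 4529/2278 = 52695620*(-1/20929) - 4529/2278 = -52695620/20929 - 4529/2278 = -120135409801/47676262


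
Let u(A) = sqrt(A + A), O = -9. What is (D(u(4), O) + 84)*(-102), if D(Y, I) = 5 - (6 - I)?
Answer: -7548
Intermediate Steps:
u(A) = sqrt(2)*sqrt(A) (u(A) = sqrt(2*A) = sqrt(2)*sqrt(A))
D(Y, I) = -1 + I (D(Y, I) = 5 + (-6 + I) = -1 + I)
(D(u(4), O) + 84)*(-102) = ((-1 - 9) + 84)*(-102) = (-10 + 84)*(-102) = 74*(-102) = -7548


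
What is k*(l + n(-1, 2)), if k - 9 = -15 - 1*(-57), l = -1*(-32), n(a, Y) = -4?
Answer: 1428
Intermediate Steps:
l = 32
k = 51 (k = 9 + (-15 - 1*(-57)) = 9 + (-15 + 57) = 9 + 42 = 51)
k*(l + n(-1, 2)) = 51*(32 - 4) = 51*28 = 1428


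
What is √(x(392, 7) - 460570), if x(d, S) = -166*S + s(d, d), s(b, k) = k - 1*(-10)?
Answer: I*√461330 ≈ 679.21*I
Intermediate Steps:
s(b, k) = 10 + k (s(b, k) = k + 10 = 10 + k)
x(d, S) = 10 + d - 166*S (x(d, S) = -166*S + (10 + d) = 10 + d - 166*S)
√(x(392, 7) - 460570) = √((10 + 392 - 166*7) - 460570) = √((10 + 392 - 1162) - 460570) = √(-760 - 460570) = √(-461330) = I*√461330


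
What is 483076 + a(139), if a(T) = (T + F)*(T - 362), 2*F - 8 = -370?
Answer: 492442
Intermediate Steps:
F = -181 (F = 4 + (½)*(-370) = 4 - 185 = -181)
a(T) = (-362 + T)*(-181 + T) (a(T) = (T - 181)*(T - 362) = (-181 + T)*(-362 + T) = (-362 + T)*(-181 + T))
483076 + a(139) = 483076 + (65522 + 139² - 543*139) = 483076 + (65522 + 19321 - 75477) = 483076 + 9366 = 492442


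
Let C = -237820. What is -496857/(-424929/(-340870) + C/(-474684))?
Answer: -20098553185810890/70693175209 ≈ -2.8431e+5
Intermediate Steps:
-496857/(-424929/(-340870) + C/(-474684)) = -496857/(-424929/(-340870) - 237820/(-474684)) = -496857/(-424929*(-1/340870) - 237820*(-1/474684)) = -496857/(424929/340870 + 59455/118671) = -496857/70693175209/40451383770 = -496857*40451383770/70693175209 = -20098553185810890/70693175209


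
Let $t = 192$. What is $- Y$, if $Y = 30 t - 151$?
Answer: $-5609$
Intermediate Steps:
$Y = 5609$ ($Y = 30 \cdot 192 - 151 = 5760 - 151 = 5609$)
$- Y = \left(-1\right) 5609 = -5609$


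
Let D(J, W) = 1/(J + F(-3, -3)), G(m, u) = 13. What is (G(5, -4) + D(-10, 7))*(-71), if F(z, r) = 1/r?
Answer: -28400/31 ≈ -916.13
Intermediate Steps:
D(J, W) = 1/(-⅓ + J) (D(J, W) = 1/(J + 1/(-3)) = 1/(J - ⅓) = 1/(-⅓ + J))
(G(5, -4) + D(-10, 7))*(-71) = (13 + 3/(-1 + 3*(-10)))*(-71) = (13 + 3/(-1 - 30))*(-71) = (13 + 3/(-31))*(-71) = (13 + 3*(-1/31))*(-71) = (13 - 3/31)*(-71) = (400/31)*(-71) = -28400/31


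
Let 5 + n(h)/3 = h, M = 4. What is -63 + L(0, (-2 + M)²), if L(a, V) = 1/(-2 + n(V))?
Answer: -316/5 ≈ -63.200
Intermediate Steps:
n(h) = -15 + 3*h
L(a, V) = 1/(-17 + 3*V) (L(a, V) = 1/(-2 + (-15 + 3*V)) = 1/(-17 + 3*V))
-63 + L(0, (-2 + M)²) = -63 + 1/(-17 + 3*(-2 + 4)²) = -63 + 1/(-17 + 3*2²) = -63 + 1/(-17 + 3*4) = -63 + 1/(-17 + 12) = -63 + 1/(-5) = -63 - ⅕ = -316/5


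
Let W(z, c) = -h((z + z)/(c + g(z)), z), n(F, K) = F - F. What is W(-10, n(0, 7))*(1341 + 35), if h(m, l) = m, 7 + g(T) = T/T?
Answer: -13760/3 ≈ -4586.7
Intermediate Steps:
g(T) = -6 (g(T) = -7 + T/T = -7 + 1 = -6)
n(F, K) = 0
W(z, c) = -2*z/(-6 + c) (W(z, c) = -(z + z)/(c - 6) = -2*z/(-6 + c))
W(-10, n(0, 7))*(1341 + 35) = (-2*(-10)/(-6 + 0))*(1341 + 35) = -2*(-10)/(-6)*1376 = -2*(-10)*(-⅙)*1376 = -10/3*1376 = -13760/3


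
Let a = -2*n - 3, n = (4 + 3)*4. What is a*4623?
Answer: -272757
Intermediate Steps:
n = 28 (n = 7*4 = 28)
a = -59 (a = -2*28 - 3 = -56 - 3 = -59)
a*4623 = -59*4623 = -272757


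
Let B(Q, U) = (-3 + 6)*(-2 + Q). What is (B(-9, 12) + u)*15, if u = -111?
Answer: -2160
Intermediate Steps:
B(Q, U) = -6 + 3*Q (B(Q, U) = 3*(-2 + Q) = -6 + 3*Q)
(B(-9, 12) + u)*15 = ((-6 + 3*(-9)) - 111)*15 = ((-6 - 27) - 111)*15 = (-33 - 111)*15 = -144*15 = -2160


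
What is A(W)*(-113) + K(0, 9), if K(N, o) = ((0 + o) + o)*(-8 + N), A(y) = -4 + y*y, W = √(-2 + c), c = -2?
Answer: 760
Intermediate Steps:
W = 2*I (W = √(-2 - 2) = √(-4) = 2*I ≈ 2.0*I)
A(y) = -4 + y²
K(N, o) = 2*o*(-8 + N) (K(N, o) = (o + o)*(-8 + N) = (2*o)*(-8 + N) = 2*o*(-8 + N))
A(W)*(-113) + K(0, 9) = (-4 + (2*I)²)*(-113) + 2*9*(-8 + 0) = (-4 - 4)*(-113) + 2*9*(-8) = -8*(-113) - 144 = 904 - 144 = 760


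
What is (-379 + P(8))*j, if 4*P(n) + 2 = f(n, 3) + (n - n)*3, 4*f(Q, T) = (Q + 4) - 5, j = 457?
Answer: -2771705/16 ≈ -1.7323e+5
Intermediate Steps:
f(Q, T) = -1/4 + Q/4 (f(Q, T) = ((Q + 4) - 5)/4 = ((4 + Q) - 5)/4 = (-1 + Q)/4 = -1/4 + Q/4)
P(n) = -9/16 + n/16 (P(n) = -1/2 + ((-1/4 + n/4) + (n - n)*3)/4 = -1/2 + ((-1/4 + n/4) + 0*3)/4 = -1/2 + ((-1/4 + n/4) + 0)/4 = -1/2 + (-1/4 + n/4)/4 = -1/2 + (-1/16 + n/16) = -9/16 + n/16)
(-379 + P(8))*j = (-379 + (-9/16 + (1/16)*8))*457 = (-379 + (-9/16 + 1/2))*457 = (-379 - 1/16)*457 = -6065/16*457 = -2771705/16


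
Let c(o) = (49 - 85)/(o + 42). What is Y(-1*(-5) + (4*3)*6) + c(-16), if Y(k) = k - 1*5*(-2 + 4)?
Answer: 853/13 ≈ 65.615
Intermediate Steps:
c(o) = -36/(42 + o)
Y(k) = -10 + k (Y(k) = k - 5*2 = k - 1*10 = k - 10 = -10 + k)
Y(-1*(-5) + (4*3)*6) + c(-16) = (-10 + (-1*(-5) + (4*3)*6)) - 36/(42 - 16) = (-10 + (5 + 12*6)) - 36/26 = (-10 + (5 + 72)) - 36*1/26 = (-10 + 77) - 18/13 = 67 - 18/13 = 853/13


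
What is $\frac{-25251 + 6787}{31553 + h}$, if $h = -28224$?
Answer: $- \frac{18464}{3329} \approx -5.5464$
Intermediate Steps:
$\frac{-25251 + 6787}{31553 + h} = \frac{-25251 + 6787}{31553 - 28224} = - \frac{18464}{3329}$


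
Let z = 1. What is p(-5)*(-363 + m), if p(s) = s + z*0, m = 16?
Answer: 1735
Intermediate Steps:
p(s) = s (p(s) = s + 1*0 = s + 0 = s)
p(-5)*(-363 + m) = -5*(-363 + 16) = -5*(-347) = 1735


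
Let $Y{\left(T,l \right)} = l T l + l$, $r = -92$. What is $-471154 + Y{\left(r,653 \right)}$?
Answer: $-39700129$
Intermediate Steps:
$Y{\left(T,l \right)} = l + T l^{2}$ ($Y{\left(T,l \right)} = T l l + l = T l^{2} + l = l + T l^{2}$)
$-471154 + Y{\left(r,653 \right)} = -471154 + 653 \left(1 - 60076\right) = -471154 + 653 \left(-60075\right) = -471154 - 39228975 = -39700129$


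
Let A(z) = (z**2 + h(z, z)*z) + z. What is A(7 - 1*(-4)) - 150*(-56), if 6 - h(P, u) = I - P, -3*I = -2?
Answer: 26135/3 ≈ 8711.7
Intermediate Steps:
I = 2/3 (I = -1/3*(-2) = 2/3 ≈ 0.66667)
h(P, u) = 16/3 + P (h(P, u) = 6 - (2/3 - P) = 6 + (-2/3 + P) = 16/3 + P)
A(z) = z + z**2 + z*(16/3 + z) (A(z) = (z**2 + (16/3 + z)*z) + z = (z**2 + z*(16/3 + z)) + z = z + z**2 + z*(16/3 + z))
A(7 - 1*(-4)) - 150*(-56) = (7 - 1*(-4))*(19 + 6*(7 - 1*(-4)))/3 - 150*(-56) = (7 + 4)*(19 + 6*(7 + 4))/3 + 8400 = (1/3)*11*(19 + 6*11) + 8400 = (1/3)*11*(19 + 66) + 8400 = (1/3)*11*85 + 8400 = 935/3 + 8400 = 26135/3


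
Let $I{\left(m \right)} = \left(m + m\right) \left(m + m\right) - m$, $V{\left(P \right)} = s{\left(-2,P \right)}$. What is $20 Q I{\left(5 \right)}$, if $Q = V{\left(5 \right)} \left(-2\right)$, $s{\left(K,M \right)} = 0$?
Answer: $0$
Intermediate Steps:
$V{\left(P \right)} = 0$
$Q = 0$ ($Q = 0 \left(-2\right) = 0$)
$I{\left(m \right)} = - m + 4 m^{2}$ ($I{\left(m \right)} = 2 m 2 m - m = 4 m^{2} - m = - m + 4 m^{2}$)
$20 Q I{\left(5 \right)} = 20 \cdot 0 \cdot 5 \left(-1 + 4 \cdot 5\right) = 0 \cdot 5 \left(-1 + 20\right) = 0 \cdot 5 \cdot 19 = 0 \cdot 95 = 0$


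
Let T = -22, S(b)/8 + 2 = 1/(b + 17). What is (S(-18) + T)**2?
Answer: 2116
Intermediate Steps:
S(b) = -16 + 8/(17 + b) (S(b) = -16 + 8/(b + 17) = -16 + 8/(17 + b))
(S(-18) + T)**2 = (8*(-33 - 2*(-18))/(17 - 18) - 22)**2 = (8*(-33 + 36)/(-1) - 22)**2 = (8*(-1)*3 - 22)**2 = (-24 - 22)**2 = (-46)**2 = 2116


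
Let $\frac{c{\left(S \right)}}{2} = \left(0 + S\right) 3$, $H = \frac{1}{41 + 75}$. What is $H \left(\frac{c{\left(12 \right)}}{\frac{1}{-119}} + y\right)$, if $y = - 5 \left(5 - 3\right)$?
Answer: $- \frac{4289}{58} \approx -73.948$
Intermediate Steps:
$H = \frac{1}{116} \approx 0.0086207$
$c{\left(S \right)} = 6 S$ ($c{\left(S \right)} = 2 \left(0 + S\right) 3 = 2 S 3 = 2 \cdot 3 S = 6 S$)
$y = -10$ ($y = \left(-5\right) 2 = -10$)
$H \left(\frac{c{\left(12 \right)}}{\frac{1}{-119}} + y\right) = \frac{\frac{6 \cdot 12}{\frac{1}{-119}} - 10}{116} = \frac{\frac{72}{- \frac{1}{119}} - 10}{116} = \frac{72 \left(-119\right) - 10}{116} = \frac{-8568 - 10}{116} = \frac{1}{116} \left(-8578\right) = - \frac{4289}{58}$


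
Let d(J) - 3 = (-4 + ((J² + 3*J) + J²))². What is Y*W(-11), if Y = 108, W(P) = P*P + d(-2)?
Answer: 13824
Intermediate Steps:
d(J) = 3 + (-4 + 2*J² + 3*J)² (d(J) = 3 + (-4 + ((J² + 3*J) + J²))² = 3 + (-4 + (2*J² + 3*J))² = 3 + (-4 + 2*J² + 3*J)²)
W(P) = 7 + P² (W(P) = P*P + (3 + (-4 + 2*(-2)² + 3*(-2))²) = P² + (3 + (-4 + 2*4 - 6)²) = P² + (3 + (-4 + 8 - 6)²) = P² + (3 + (-2)²) = P² + (3 + 4) = P² + 7 = 7 + P²)
Y*W(-11) = 108*(7 + (-11)²) = 108*(7 + 121) = 108*128 = 13824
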